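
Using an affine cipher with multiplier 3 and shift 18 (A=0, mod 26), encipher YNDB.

MFBV

Y(24): 3·24+18=90≡12 → M
N(13): 3·13+18=57≡5 → F
D(3): 3·3+18=27≡1 → B
B(1): 3·1+18=21 → V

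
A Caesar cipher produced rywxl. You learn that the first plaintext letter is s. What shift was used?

From the crib: r(17)−s(18)=-1≡25, so the shift is 25.

25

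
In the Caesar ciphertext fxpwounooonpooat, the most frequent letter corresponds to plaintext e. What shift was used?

The most frequent ciphertext letter is o (appears 6 times).
o is position 14; e is position 4.
Shift = 10.

10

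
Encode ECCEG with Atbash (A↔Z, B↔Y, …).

E(4) → V(21)
C(2) → X(23)
C(2) → X(23)
E(4) → V(21)
G(6) → T(19)

VXXVT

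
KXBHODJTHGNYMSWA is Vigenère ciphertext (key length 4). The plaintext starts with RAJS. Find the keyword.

TXSP

Subtract each crib letter from the matching ciphertext letter (mod 26):
K(10)−R(17)=-7≡19 → T
X(23)−A(0)=23 → X
B(1)−J(9)=-8≡18 → S
H(7)−S(18)=-11≡15 → P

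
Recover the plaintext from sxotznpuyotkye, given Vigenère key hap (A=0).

lxzmzyiujhtvre

Repeat the key across the ciphertext: haphaphaphapha
s(18)−h(7): 11 → l
x(23)−a(0): 23 → x
o(14)−p(15): -1≡25 → z
t(19)−h(7): 12 → m
z(25)−a(0): 25 → z
n(13)−p(15): -2≡24 → y
p(15)−h(7): 8 → i
u(20)−a(0): 20 → u
y(24)−p(15): 9 → j
o(14)−h(7): 7 → h
t(19)−a(0): 19 → t
k(10)−p(15): -5≡21 → v
y(24)−h(7): 17 → r
e(4)−a(0): 4 → e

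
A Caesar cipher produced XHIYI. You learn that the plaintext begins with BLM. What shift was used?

22

From the crib: X(23)−B(1)=22, so the shift is 22.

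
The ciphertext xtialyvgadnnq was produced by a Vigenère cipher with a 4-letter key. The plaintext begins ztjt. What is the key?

Subtract each crib letter from the matching ciphertext letter (mod 26):
x(23)−z(25)=-2≡24 → y
t(19)−t(19)=0 → a
i(8)−j(9)=-1≡25 → z
a(0)−t(19)=-19≡7 → h

yazh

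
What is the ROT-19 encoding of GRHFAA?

G(6): 6+19=25 → Z
R(17): 17+19=36≡10 → K
H(7): 7+19=26≡0 → A
F(5): 5+19=24 → Y
A(0): 0+19=19 → T
A(0): 0+19=19 → T

ZKAYTT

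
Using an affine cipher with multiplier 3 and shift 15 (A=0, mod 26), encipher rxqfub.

r(17): 3·17+15=66≡14 → o
x(23): 3·23+15=84≡6 → g
q(16): 3·16+15=63≡11 → l
f(5): 3·5+15=30≡4 → e
u(20): 3·20+15=75≡23 → x
b(1): 3·1+15=18 → s

oglexs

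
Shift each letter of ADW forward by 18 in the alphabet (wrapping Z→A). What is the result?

SVO

A(0): 0+18=18 → S
D(3): 3+18=21 → V
W(22): 22+18=40≡14 → O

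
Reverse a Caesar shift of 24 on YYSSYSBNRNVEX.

AAUUAUDPTPXGZ

Y(24): 24−24=0 → A
Y(24): 24−24=0 → A
S(18): 18−24=-6≡20 → U
S(18): 18−24=-6≡20 → U
Y(24): 24−24=0 → A
S(18): 18−24=-6≡20 → U
B(1): 1−24=-23≡3 → D
N(13): 13−24=-11≡15 → P
R(17): 17−24=-7≡19 → T
N(13): 13−24=-11≡15 → P
V(21): 21−24=-3≡23 → X
E(4): 4−24=-20≡6 → G
X(23): 23−24=-1≡25 → Z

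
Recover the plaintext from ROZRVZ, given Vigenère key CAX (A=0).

POCPVC

Repeat the key across the ciphertext: CAXCAX
R(17)−C(2): 15 → P
O(14)−A(0): 14 → O
Z(25)−X(23): 2 → C
R(17)−C(2): 15 → P
V(21)−A(0): 21 → V
Z(25)−X(23): 2 → C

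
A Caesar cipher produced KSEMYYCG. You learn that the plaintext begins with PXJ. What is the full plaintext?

From the crib: K(10)−P(15)=-5≡21, so the shift is 21.
Subtract 21 from each ciphertext letter:
K(10): 10−21=-11≡15 → P
S(18): 18−21=-3≡23 → X
E(4): 4−21=-17≡9 → J
M(12): 12−21=-9≡17 → R
Y(24): 24−21=3 → D
Y(24): 24−21=3 → D
C(2): 2−21=-19≡7 → H
G(6): 6−21=-15≡11 → L

PXJRDDHL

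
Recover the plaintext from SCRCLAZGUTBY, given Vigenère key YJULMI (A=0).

Repeat the key across the ciphertext: YJULMIYJULMI
S(18)−Y(24): -6≡20 → U
C(2)−J(9): -7≡19 → T
R(17)−U(20): -3≡23 → X
C(2)−L(11): -9≡17 → R
L(11)−M(12): -1≡25 → Z
A(0)−I(8): -8≡18 → S
Z(25)−Y(24): 1 → B
G(6)−J(9): -3≡23 → X
U(20)−U(20): 0 → A
T(19)−L(11): 8 → I
B(1)−M(12): -11≡15 → P
Y(24)−I(8): 16 → Q

UTXRZSBXAIPQ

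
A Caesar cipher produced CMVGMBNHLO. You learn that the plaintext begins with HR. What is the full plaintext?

HRALRGSMQT

From the crib: C(2)−H(7)=-5≡21, so the shift is 21.
Subtract 21 from each ciphertext letter:
C(2): 2−21=-19≡7 → H
M(12): 12−21=-9≡17 → R
V(21): 21−21=0 → A
G(6): 6−21=-15≡11 → L
M(12): 12−21=-9≡17 → R
B(1): 1−21=-20≡6 → G
N(13): 13−21=-8≡18 → S
H(7): 7−21=-14≡12 → M
L(11): 11−21=-10≡16 → Q
O(14): 14−21=-7≡19 → T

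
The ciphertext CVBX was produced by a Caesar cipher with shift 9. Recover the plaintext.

TMSO

C(2): 2−9=-7≡19 → T
V(21): 21−9=12 → M
B(1): 1−9=-8≡18 → S
X(23): 23−9=14 → O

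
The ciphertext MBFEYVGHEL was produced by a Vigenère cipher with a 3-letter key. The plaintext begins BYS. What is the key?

Subtract each crib letter from the matching ciphertext letter (mod 26):
M(12)−B(1)=11 → L
B(1)−Y(24)=-23≡3 → D
F(5)−S(18)=-13≡13 → N

LDN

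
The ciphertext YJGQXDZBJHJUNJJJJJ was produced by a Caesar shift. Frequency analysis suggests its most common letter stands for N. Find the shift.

The most frequent ciphertext letter is J (appears 8 times).
J is position 9; N is position 13.
Shift = -4≡22.

22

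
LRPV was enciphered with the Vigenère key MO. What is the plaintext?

ZDDH

Repeat the key across the ciphertext: MOMO
L(11)−M(12): -1≡25 → Z
R(17)−O(14): 3 → D
P(15)−M(12): 3 → D
V(21)−O(14): 7 → H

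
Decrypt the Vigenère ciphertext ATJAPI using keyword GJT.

Repeat the key across the ciphertext: GJTGJT
A(0)−G(6): -6≡20 → U
T(19)−J(9): 10 → K
J(9)−T(19): -10≡16 → Q
A(0)−G(6): -6≡20 → U
P(15)−J(9): 6 → G
I(8)−T(19): -11≡15 → P

UKQUGP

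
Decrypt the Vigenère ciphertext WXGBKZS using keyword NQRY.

Repeat the key across the ciphertext: NQRYNQR
W(22)−N(13): 9 → J
X(23)−Q(16): 7 → H
G(6)−R(17): -11≡15 → P
B(1)−Y(24): -23≡3 → D
K(10)−N(13): -3≡23 → X
Z(25)−Q(16): 9 → J
S(18)−R(17): 1 → B

JHPDXJB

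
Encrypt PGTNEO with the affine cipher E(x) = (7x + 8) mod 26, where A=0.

JYLVKC

P(15): 7·15+8=113≡9 → J
G(6): 7·6+8=50≡24 → Y
T(19): 7·19+8=141≡11 → L
N(13): 7·13+8=99≡21 → V
E(4): 7·4+8=36≡10 → K
O(14): 7·14+8=106≡2 → C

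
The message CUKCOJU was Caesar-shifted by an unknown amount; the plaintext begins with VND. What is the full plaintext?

VNDVHCN

From the crib: C(2)−V(21)=-19≡7, so the shift is 7.
Subtract 7 from each ciphertext letter:
C(2): 2−7=-5≡21 → V
U(20): 20−7=13 → N
K(10): 10−7=3 → D
C(2): 2−7=-5≡21 → V
O(14): 14−7=7 → H
J(9): 9−7=2 → C
U(20): 20−7=13 → N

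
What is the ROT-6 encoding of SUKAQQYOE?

YAQGWWEUK

S(18): 18+6=24 → Y
U(20): 20+6=26≡0 → A
K(10): 10+6=16 → Q
A(0): 0+6=6 → G
Q(16): 16+6=22 → W
Q(16): 16+6=22 → W
Y(24): 24+6=30≡4 → E
O(14): 14+6=20 → U
E(4): 4+6=10 → K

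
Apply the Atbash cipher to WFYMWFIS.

DUBNDURH

W(22) → D(3)
F(5) → U(20)
Y(24) → B(1)
M(12) → N(13)
W(22) → D(3)
F(5) → U(20)
I(8) → R(17)
S(18) → H(7)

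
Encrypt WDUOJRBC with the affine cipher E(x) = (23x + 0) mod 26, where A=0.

MRSKZBXU

W(22): 23·22+0=506≡12 → M
D(3): 23·3+0=69≡17 → R
U(20): 23·20+0=460≡18 → S
O(14): 23·14+0=322≡10 → K
J(9): 23·9+0=207≡25 → Z
R(17): 23·17+0=391≡1 → B
B(1): 23·1+0=23 → X
C(2): 23·2+0=46≡20 → U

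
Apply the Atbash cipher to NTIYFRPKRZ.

N(13) → M(12)
T(19) → G(6)
I(8) → R(17)
Y(24) → B(1)
F(5) → U(20)
R(17) → I(8)
P(15) → K(10)
K(10) → P(15)
R(17) → I(8)
Z(25) → A(0)

MGRBUIKPIA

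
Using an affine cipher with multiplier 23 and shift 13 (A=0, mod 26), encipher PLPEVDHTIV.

UGUBCESIPC

P(15): 23·15+13=358≡20 → U
L(11): 23·11+13=266≡6 → G
P(15): 23·15+13=358≡20 → U
E(4): 23·4+13=105≡1 → B
V(21): 23·21+13=496≡2 → C
D(3): 23·3+13=82≡4 → E
H(7): 23·7+13=174≡18 → S
T(19): 23·19+13=450≡8 → I
I(8): 23·8+13=197≡15 → P
V(21): 23·21+13=496≡2 → C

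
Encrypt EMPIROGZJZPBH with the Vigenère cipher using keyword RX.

VJGFILXWAWGYY

Repeat the key across the message: RXRXRXRXRXRXR
E(4)+R(17): 21 → V
M(12)+X(23): 35≡9 → J
P(15)+R(17): 32≡6 → G
I(8)+X(23): 31≡5 → F
R(17)+R(17): 34≡8 → I
O(14)+X(23): 37≡11 → L
G(6)+R(17): 23 → X
Z(25)+X(23): 48≡22 → W
J(9)+R(17): 26≡0 → A
Z(25)+X(23): 48≡22 → W
P(15)+R(17): 32≡6 → G
B(1)+X(23): 24 → Y
H(7)+R(17): 24 → Y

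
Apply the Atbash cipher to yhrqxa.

bsijcz

y(24) → b(1)
h(7) → s(18)
r(17) → i(8)
q(16) → j(9)
x(23) → c(2)
a(0) → z(25)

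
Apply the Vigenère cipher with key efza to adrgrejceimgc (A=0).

eiqgvjicinlgg

Repeat the key across the message: efzaefzaefzae
a(0)+e(4): 4 → e
d(3)+f(5): 8 → i
r(17)+z(25): 42≡16 → q
g(6)+a(0): 6 → g
r(17)+e(4): 21 → v
e(4)+f(5): 9 → j
j(9)+z(25): 34≡8 → i
c(2)+a(0): 2 → c
e(4)+e(4): 8 → i
i(8)+f(5): 13 → n
m(12)+z(25): 37≡11 → l
g(6)+a(0): 6 → g
c(2)+e(4): 6 → g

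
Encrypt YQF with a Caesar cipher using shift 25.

XPE

Y(24): 24+25=49≡23 → X
Q(16): 16+25=41≡15 → P
F(5): 5+25=30≡4 → E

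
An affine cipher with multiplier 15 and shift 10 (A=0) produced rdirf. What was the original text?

xdmxr

The inverse of 15 mod 26 is 7, since 15·7=105≡1. Apply D(y)=7·(y−10) mod 26:
r(17): 7·(17−10)=49≡23 → x
d(3): 7·(3−10)=-49≡3 → d
i(8): 7·(8−10)=-14≡12 → m
r(17): 7·(17−10)=49≡23 → x
f(5): 7·(5−10)=-35≡17 → r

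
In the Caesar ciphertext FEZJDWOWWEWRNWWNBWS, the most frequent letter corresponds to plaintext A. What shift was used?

The most frequent ciphertext letter is W (appears 7 times).
W is position 22; A is position 0.
Shift = 22.

22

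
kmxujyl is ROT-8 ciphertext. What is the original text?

k(10): 10−8=2 → c
m(12): 12−8=4 → e
x(23): 23−8=15 → p
u(20): 20−8=12 → m
j(9): 9−8=1 → b
y(24): 24−8=16 → q
l(11): 11−8=3 → d

cepmbqd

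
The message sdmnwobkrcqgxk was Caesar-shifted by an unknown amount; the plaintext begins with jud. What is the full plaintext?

judenfsbithxob

From the crib: s(18)−j(9)=9, so the shift is 9.
Subtract 9 from each ciphertext letter:
s(18): 18−9=9 → j
d(3): 3−9=-6≡20 → u
m(12): 12−9=3 → d
n(13): 13−9=4 → e
w(22): 22−9=13 → n
o(14): 14−9=5 → f
b(1): 1−9=-8≡18 → s
k(10): 10−9=1 → b
r(17): 17−9=8 → i
c(2): 2−9=-7≡19 → t
q(16): 16−9=7 → h
g(6): 6−9=-3≡23 → x
x(23): 23−9=14 → o
k(10): 10−9=1 → b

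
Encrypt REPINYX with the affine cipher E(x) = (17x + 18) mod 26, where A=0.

R(17): 17·17+18=307≡21 → V
E(4): 17·4+18=86≡8 → I
P(15): 17·15+18=273≡13 → N
I(8): 17·8+18=154≡24 → Y
N(13): 17·13+18=239≡5 → F
Y(24): 17·24+18=426≡10 → K
X(23): 17·23+18=409≡19 → T

VINYFKT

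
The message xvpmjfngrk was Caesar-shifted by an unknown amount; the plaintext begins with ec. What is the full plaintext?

ecwtqmunyr

From the crib: x(23)−e(4)=19, so the shift is 19.
Subtract 19 from each ciphertext letter:
x(23): 23−19=4 → e
v(21): 21−19=2 → c
p(15): 15−19=-4≡22 → w
m(12): 12−19=-7≡19 → t
j(9): 9−19=-10≡16 → q
f(5): 5−19=-14≡12 → m
n(13): 13−19=-6≡20 → u
g(6): 6−19=-13≡13 → n
r(17): 17−19=-2≡24 → y
k(10): 10−19=-9≡17 → r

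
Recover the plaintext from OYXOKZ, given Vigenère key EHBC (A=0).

KRWMGS

Repeat the key across the ciphertext: EHBCEH
O(14)−E(4): 10 → K
Y(24)−H(7): 17 → R
X(23)−B(1): 22 → W
O(14)−C(2): 12 → M
K(10)−E(4): 6 → G
Z(25)−H(7): 18 → S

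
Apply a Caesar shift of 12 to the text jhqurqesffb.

vtcgdcqerrn

j(9): 9+12=21 → v
h(7): 7+12=19 → t
q(16): 16+12=28≡2 → c
u(20): 20+12=32≡6 → g
r(17): 17+12=29≡3 → d
q(16): 16+12=28≡2 → c
e(4): 4+12=16 → q
s(18): 18+12=30≡4 → e
f(5): 5+12=17 → r
f(5): 5+12=17 → r
b(1): 1+12=13 → n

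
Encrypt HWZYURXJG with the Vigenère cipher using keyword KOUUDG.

Repeat the key across the message: KOUUDGKOU
H(7)+K(10): 17 → R
W(22)+O(14): 36≡10 → K
Z(25)+U(20): 45≡19 → T
Y(24)+U(20): 44≡18 → S
U(20)+D(3): 23 → X
R(17)+G(6): 23 → X
X(23)+K(10): 33≡7 → H
J(9)+O(14): 23 → X
G(6)+U(20): 26≡0 → A

RKTSXXHXA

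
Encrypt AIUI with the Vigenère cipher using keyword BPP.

BXJJ

Repeat the key across the message: BPPB
A(0)+B(1): 1 → B
I(8)+P(15): 23 → X
U(20)+P(15): 35≡9 → J
I(8)+B(1): 9 → J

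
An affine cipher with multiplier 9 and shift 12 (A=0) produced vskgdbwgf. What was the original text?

bsuizteif

The inverse of 9 mod 26 is 3, since 9·3=27≡1. Apply D(y)=3·(y−12) mod 26:
v(21): 3·(21−12)=27≡1 → b
s(18): 3·(18−12)=18 → s
k(10): 3·(10−12)=-6≡20 → u
g(6): 3·(6−12)=-18≡8 → i
d(3): 3·(3−12)=-27≡25 → z
b(1): 3·(1−12)=-33≡19 → t
w(22): 3·(22−12)=30≡4 → e
g(6): 3·(6−12)=-18≡8 → i
f(5): 3·(5−12)=-21≡5 → f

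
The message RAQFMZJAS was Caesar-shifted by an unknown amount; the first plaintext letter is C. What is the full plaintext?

From the crib: R(17)−C(2)=15, so the shift is 15.
Subtract 15 from each ciphertext letter:
R(17): 17−15=2 → C
A(0): 0−15=-15≡11 → L
Q(16): 16−15=1 → B
F(5): 5−15=-10≡16 → Q
M(12): 12−15=-3≡23 → X
Z(25): 25−15=10 → K
J(9): 9−15=-6≡20 → U
A(0): 0−15=-15≡11 → L
S(18): 18−15=3 → D

CLBQXKULD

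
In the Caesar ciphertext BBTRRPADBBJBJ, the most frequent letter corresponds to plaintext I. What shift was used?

19

The most frequent ciphertext letter is B (appears 5 times).
B is position 1; I is position 8.
Shift = -7≡19.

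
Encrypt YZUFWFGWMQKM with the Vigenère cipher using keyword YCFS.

WBZXUHLOKSPE

Repeat the key across the message: YCFSYCFSYCFS
Y(24)+Y(24): 48≡22 → W
Z(25)+C(2): 27≡1 → B
U(20)+F(5): 25 → Z
F(5)+S(18): 23 → X
W(22)+Y(24): 46≡20 → U
F(5)+C(2): 7 → H
G(6)+F(5): 11 → L
W(22)+S(18): 40≡14 → O
M(12)+Y(24): 36≡10 → K
Q(16)+C(2): 18 → S
K(10)+F(5): 15 → P
M(12)+S(18): 30≡4 → E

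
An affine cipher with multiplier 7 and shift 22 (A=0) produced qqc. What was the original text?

The inverse of 7 mod 26 is 15, since 7·15=105≡1. Apply D(y)=15·(y−22) mod 26:
q(16): 15·(16−22)=-90≡14 → o
q(16): 15·(16−22)=-90≡14 → o
c(2): 15·(2−22)=-300≡12 → m

oom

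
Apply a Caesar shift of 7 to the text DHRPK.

KOYWR

D(3): 3+7=10 → K
H(7): 7+7=14 → O
R(17): 17+7=24 → Y
P(15): 15+7=22 → W
K(10): 10+7=17 → R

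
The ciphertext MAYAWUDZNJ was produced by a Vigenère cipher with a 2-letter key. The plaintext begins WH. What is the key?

Subtract each crib letter from the matching ciphertext letter (mod 26):
M(12)−W(22)=-10≡16 → Q
A(0)−H(7)=-7≡19 → T

QT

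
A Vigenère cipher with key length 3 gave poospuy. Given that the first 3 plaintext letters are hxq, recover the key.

iry

Subtract each crib letter from the matching ciphertext letter (mod 26):
p(15)−h(7)=8 → i
o(14)−x(23)=-9≡17 → r
o(14)−q(16)=-2≡24 → y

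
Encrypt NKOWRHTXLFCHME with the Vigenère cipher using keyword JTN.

Repeat the key across the message: JTNJTNJTNJTNJT
N(13)+J(9): 22 → W
K(10)+T(19): 29≡3 → D
O(14)+N(13): 27≡1 → B
W(22)+J(9): 31≡5 → F
R(17)+T(19): 36≡10 → K
H(7)+N(13): 20 → U
T(19)+J(9): 28≡2 → C
X(23)+T(19): 42≡16 → Q
L(11)+N(13): 24 → Y
F(5)+J(9): 14 → O
C(2)+T(19): 21 → V
H(7)+N(13): 20 → U
M(12)+J(9): 21 → V
E(4)+T(19): 23 → X

WDBFKUCQYOVUVX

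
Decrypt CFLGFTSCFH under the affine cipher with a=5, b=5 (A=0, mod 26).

PAWVAINPAQ

The inverse of 5 mod 26 is 21, since 5·21=105≡1. Apply D(y)=21·(y−5) mod 26:
C(2): 21·(2−5)=-63≡15 → P
F(5): 21·(5−5)=0 → A
L(11): 21·(11−5)=126≡22 → W
G(6): 21·(6−5)=21 → V
F(5): 21·(5−5)=0 → A
T(19): 21·(19−5)=294≡8 → I
S(18): 21·(18−5)=273≡13 → N
C(2): 21·(2−5)=-63≡15 → P
F(5): 21·(5−5)=0 → A
H(7): 21·(7−5)=42≡16 → Q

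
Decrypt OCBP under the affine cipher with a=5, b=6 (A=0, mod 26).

The inverse of 5 mod 26 is 21, since 5·21=105≡1. Apply D(y)=21·(y−6) mod 26:
O(14): 21·(14−6)=168≡12 → M
C(2): 21·(2−6)=-84≡20 → U
B(1): 21·(1−6)=-105≡25 → Z
P(15): 21·(15−6)=189≡7 → H

MUZH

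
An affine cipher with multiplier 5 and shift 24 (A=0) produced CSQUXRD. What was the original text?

The inverse of 5 mod 26 is 21, since 5·21=105≡1. Apply D(y)=21·(y−24) mod 26:
C(2): 21·(2−24)=-462≡6 → G
S(18): 21·(18−24)=-126≡4 → E
Q(16): 21·(16−24)=-168≡14 → O
U(20): 21·(20−24)=-84≡20 → U
X(23): 21·(23−24)=-21≡5 → F
R(17): 21·(17−24)=-147≡9 → J
D(3): 21·(3−24)=-441≡1 → B

GEOUFJB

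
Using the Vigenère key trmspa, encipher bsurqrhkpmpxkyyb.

ujgjfrabbeexdpkt

Repeat the key across the message: trmspatrmspatrms
b(1)+t(19): 20 → u
s(18)+r(17): 35≡9 → j
u(20)+m(12): 32≡6 → g
r(17)+s(18): 35≡9 → j
q(16)+p(15): 31≡5 → f
r(17)+a(0): 17 → r
h(7)+t(19): 26≡0 → a
k(10)+r(17): 27≡1 → b
p(15)+m(12): 27≡1 → b
m(12)+s(18): 30≡4 → e
p(15)+p(15): 30≡4 → e
x(23)+a(0): 23 → x
k(10)+t(19): 29≡3 → d
y(24)+r(17): 41≡15 → p
y(24)+m(12): 36≡10 → k
b(1)+s(18): 19 → t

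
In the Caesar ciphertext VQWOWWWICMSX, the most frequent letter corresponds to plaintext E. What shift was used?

The most frequent ciphertext letter is W (appears 4 times).
W is position 22; E is position 4.
Shift = 18.

18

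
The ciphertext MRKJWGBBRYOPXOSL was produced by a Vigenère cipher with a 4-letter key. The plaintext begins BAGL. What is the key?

LREY

Subtract each crib letter from the matching ciphertext letter (mod 26):
M(12)−B(1)=11 → L
R(17)−A(0)=17 → R
K(10)−G(6)=4 → E
J(9)−L(11)=-2≡24 → Y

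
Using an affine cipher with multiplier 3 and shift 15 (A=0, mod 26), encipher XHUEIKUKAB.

X(23): 3·23+15=84≡6 → G
H(7): 3·7+15=36≡10 → K
U(20): 3·20+15=75≡23 → X
E(4): 3·4+15=27≡1 → B
I(8): 3·8+15=39≡13 → N
K(10): 3·10+15=45≡19 → T
U(20): 3·20+15=75≡23 → X
K(10): 3·10+15=45≡19 → T
A(0): 3·0+15=15 → P
B(1): 3·1+15=18 → S

GKXBNTXTPS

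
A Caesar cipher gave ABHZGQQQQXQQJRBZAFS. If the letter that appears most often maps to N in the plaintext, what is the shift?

The most frequent ciphertext letter is Q (appears 6 times).
Q is position 16; N is position 13.
Shift = 3.

3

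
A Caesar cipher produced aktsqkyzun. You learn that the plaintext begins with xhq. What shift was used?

From the crib: a(0)−x(23)=-23≡3, so the shift is 3.

3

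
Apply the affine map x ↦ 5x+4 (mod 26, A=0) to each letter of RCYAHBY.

R(17): 5·17+4=89≡11 → L
C(2): 5·2+4=14 → O
Y(24): 5·24+4=124≡20 → U
A(0): 5·0+4=4 → E
H(7): 5·7+4=39≡13 → N
B(1): 5·1+4=9 → J
Y(24): 5·24+4=124≡20 → U

LOUENJU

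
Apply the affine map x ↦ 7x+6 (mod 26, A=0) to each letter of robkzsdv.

vanyzcbx

r(17): 7·17+6=125≡21 → v
o(14): 7·14+6=104≡0 → a
b(1): 7·1+6=13 → n
k(10): 7·10+6=76≡24 → y
z(25): 7·25+6=181≡25 → z
s(18): 7·18+6=132≡2 → c
d(3): 7·3+6=27≡1 → b
v(21): 7·21+6=153≡23 → x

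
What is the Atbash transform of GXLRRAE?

TCOIIZV

G(6) → T(19)
X(23) → C(2)
L(11) → O(14)
R(17) → I(8)
R(17) → I(8)
A(0) → Z(25)
E(4) → V(21)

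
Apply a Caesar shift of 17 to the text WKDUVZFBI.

W(22): 22+17=39≡13 → N
K(10): 10+17=27≡1 → B
D(3): 3+17=20 → U
U(20): 20+17=37≡11 → L
V(21): 21+17=38≡12 → M
Z(25): 25+17=42≡16 → Q
F(5): 5+17=22 → W
B(1): 1+17=18 → S
I(8): 8+17=25 → Z

NBULMQWSZ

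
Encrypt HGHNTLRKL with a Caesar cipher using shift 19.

H(7): 7+19=26≡0 → A
G(6): 6+19=25 → Z
H(7): 7+19=26≡0 → A
N(13): 13+19=32≡6 → G
T(19): 19+19=38≡12 → M
L(11): 11+19=30≡4 → E
R(17): 17+19=36≡10 → K
K(10): 10+19=29≡3 → D
L(11): 11+19=30≡4 → E

AZAGMEKDE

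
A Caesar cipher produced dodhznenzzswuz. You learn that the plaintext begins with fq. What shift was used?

24

From the crib: d(3)−f(5)=-2≡24, so the shift is 24.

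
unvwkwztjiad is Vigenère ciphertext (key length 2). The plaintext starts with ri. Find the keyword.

df

Subtract each crib letter from the matching ciphertext letter (mod 26):
u(20)−r(17)=3 → d
n(13)−i(8)=5 → f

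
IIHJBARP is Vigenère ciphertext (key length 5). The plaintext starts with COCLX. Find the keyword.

GUFYE

Subtract each crib letter from the matching ciphertext letter (mod 26):
I(8)−C(2)=6 → G
I(8)−O(14)=-6≡20 → U
H(7)−C(2)=5 → F
J(9)−L(11)=-2≡24 → Y
B(1)−X(23)=-22≡4 → E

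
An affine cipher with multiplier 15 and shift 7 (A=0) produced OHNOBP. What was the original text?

XAQXKE

The inverse of 15 mod 26 is 7, since 15·7=105≡1. Apply D(y)=7·(y−7) mod 26:
O(14): 7·(14−7)=49≡23 → X
H(7): 7·(7−7)=0 → A
N(13): 7·(13−7)=42≡16 → Q
O(14): 7·(14−7)=49≡23 → X
B(1): 7·(1−7)=-42≡10 → K
P(15): 7·(15−7)=56≡4 → E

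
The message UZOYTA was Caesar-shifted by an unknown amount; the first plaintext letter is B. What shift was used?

From the crib: U(20)−B(1)=19, so the shift is 19.

19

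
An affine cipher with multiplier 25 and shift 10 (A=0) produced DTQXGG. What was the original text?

HRUNEE

The inverse of 25 mod 26 is 25, since 25·25=625≡1. Apply D(y)=25·(y−10) mod 26:
D(3): 25·(3−10)=-175≡7 → H
T(19): 25·(19−10)=225≡17 → R
Q(16): 25·(16−10)=150≡20 → U
X(23): 25·(23−10)=325≡13 → N
G(6): 25·(6−10)=-100≡4 → E
G(6): 25·(6−10)=-100≡4 → E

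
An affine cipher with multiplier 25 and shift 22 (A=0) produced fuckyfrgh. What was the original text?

rcumyrfqp

The inverse of 25 mod 26 is 25, since 25·25=625≡1. Apply D(y)=25·(y−22) mod 26:
f(5): 25·(5−22)=-425≡17 → r
u(20): 25·(20−22)=-50≡2 → c
c(2): 25·(2−22)=-500≡20 → u
k(10): 25·(10−22)=-300≡12 → m
y(24): 25·(24−22)=50≡24 → y
f(5): 25·(5−22)=-425≡17 → r
r(17): 25·(17−22)=-125≡5 → f
g(6): 25·(6−22)=-400≡16 → q
h(7): 25·(7−22)=-375≡15 → p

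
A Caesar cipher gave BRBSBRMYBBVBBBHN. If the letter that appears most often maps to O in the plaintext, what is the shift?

13

The most frequent ciphertext letter is B (appears 8 times).
B is position 1; O is position 14.
Shift = -13≡13.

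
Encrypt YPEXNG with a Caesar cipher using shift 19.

Y(24): 24+19=43≡17 → R
P(15): 15+19=34≡8 → I
E(4): 4+19=23 → X
X(23): 23+19=42≡16 → Q
N(13): 13+19=32≡6 → G
G(6): 6+19=25 → Z

RIXQGZ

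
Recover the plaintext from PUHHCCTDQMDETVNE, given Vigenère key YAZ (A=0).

Repeat the key across the ciphertext: YAZYAZYAZYAZYAZY
P(15)−Y(24): -9≡17 → R
U(20)−A(0): 20 → U
H(7)−Z(25): -18≡8 → I
H(7)−Y(24): -17≡9 → J
C(2)−A(0): 2 → C
C(2)−Z(25): -23≡3 → D
T(19)−Y(24): -5≡21 → V
D(3)−A(0): 3 → D
Q(16)−Z(25): -9≡17 → R
M(12)−Y(24): -12≡14 → O
D(3)−A(0): 3 → D
E(4)−Z(25): -21≡5 → F
T(19)−Y(24): -5≡21 → V
V(21)−A(0): 21 → V
N(13)−Z(25): -12≡14 → O
E(4)−Y(24): -20≡6 → G

RUIJCDVDRODFVVOG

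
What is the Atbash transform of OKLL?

O(14) → L(11)
K(10) → P(15)
L(11) → O(14)
L(11) → O(14)

LPOO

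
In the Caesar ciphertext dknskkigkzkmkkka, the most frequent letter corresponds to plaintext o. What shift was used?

The most frequent ciphertext letter is k (appears 8 times).
k is position 10; o is position 14.
Shift = -4≡22.

22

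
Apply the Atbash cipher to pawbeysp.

kzdyvbhk

p(15) → k(10)
a(0) → z(25)
w(22) → d(3)
b(1) → y(24)
e(4) → v(21)
y(24) → b(1)
s(18) → h(7)
p(15) → k(10)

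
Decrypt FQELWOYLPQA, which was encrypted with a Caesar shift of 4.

F(5): 5−4=1 → B
Q(16): 16−4=12 → M
E(4): 4−4=0 → A
L(11): 11−4=7 → H
W(22): 22−4=18 → S
O(14): 14−4=10 → K
Y(24): 24−4=20 → U
L(11): 11−4=7 → H
P(15): 15−4=11 → L
Q(16): 16−4=12 → M
A(0): 0−4=-4≡22 → W

BMAHSKUHLMW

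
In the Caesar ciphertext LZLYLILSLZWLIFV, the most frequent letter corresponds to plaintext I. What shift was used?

3

The most frequent ciphertext letter is L (appears 6 times).
L is position 11; I is position 8.
Shift = 3.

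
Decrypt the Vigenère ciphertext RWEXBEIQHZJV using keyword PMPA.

Repeat the key across the ciphertext: PMPAPMPAPMPA
R(17)−P(15): 2 → C
W(22)−M(12): 10 → K
E(4)−P(15): -11≡15 → P
X(23)−A(0): 23 → X
B(1)−P(15): -14≡12 → M
E(4)−M(12): -8≡18 → S
I(8)−P(15): -7≡19 → T
Q(16)−A(0): 16 → Q
H(7)−P(15): -8≡18 → S
Z(25)−M(12): 13 → N
J(9)−P(15): -6≡20 → U
V(21)−A(0): 21 → V

CKPXMSTQSNUV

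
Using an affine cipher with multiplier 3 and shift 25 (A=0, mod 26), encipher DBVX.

D(3): 3·3+25=34≡8 → I
B(1): 3·1+25=28≡2 → C
V(21): 3·21+25=88≡10 → K
X(23): 3·23+25=94≡16 → Q

ICKQ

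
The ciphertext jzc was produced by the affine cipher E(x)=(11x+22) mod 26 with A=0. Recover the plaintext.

The inverse of 11 mod 26 is 19, since 11·19=209≡1. Apply D(y)=19·(y−22) mod 26:
j(9): 19·(9−22)=-247≡13 → n
z(25): 19·(25−22)=57≡5 → f
c(2): 19·(2−22)=-380≡10 → k

nfk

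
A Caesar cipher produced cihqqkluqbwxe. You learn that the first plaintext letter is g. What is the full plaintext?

From the crib: c(2)−g(6)=-4≡22, so the shift is 22.
Subtract 22 from each ciphertext letter:
c(2): 2−22=-20≡6 → g
i(8): 8−22=-14≡12 → m
h(7): 7−22=-15≡11 → l
q(16): 16−22=-6≡20 → u
q(16): 16−22=-6≡20 → u
k(10): 10−22=-12≡14 → o
l(11): 11−22=-11≡15 → p
u(20): 20−22=-2≡24 → y
q(16): 16−22=-6≡20 → u
b(1): 1−22=-21≡5 → f
w(22): 22−22=0 → a
x(23): 23−22=1 → b
e(4): 4−22=-18≡8 → i

gmluuopyufabi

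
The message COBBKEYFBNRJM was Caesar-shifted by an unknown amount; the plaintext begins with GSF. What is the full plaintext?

GSFFOICJFRVNQ

From the crib: C(2)−G(6)=-4≡22, so the shift is 22.
Subtract 22 from each ciphertext letter:
C(2): 2−22=-20≡6 → G
O(14): 14−22=-8≡18 → S
B(1): 1−22=-21≡5 → F
B(1): 1−22=-21≡5 → F
K(10): 10−22=-12≡14 → O
E(4): 4−22=-18≡8 → I
Y(24): 24−22=2 → C
F(5): 5−22=-17≡9 → J
B(1): 1−22=-21≡5 → F
N(13): 13−22=-9≡17 → R
R(17): 17−22=-5≡21 → V
J(9): 9−22=-13≡13 → N
M(12): 12−22=-10≡16 → Q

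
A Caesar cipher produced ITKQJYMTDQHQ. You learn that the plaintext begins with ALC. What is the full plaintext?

From the crib: I(8)−A(0)=8, so the shift is 8.
Subtract 8 from each ciphertext letter:
I(8): 8−8=0 → A
T(19): 19−8=11 → L
K(10): 10−8=2 → C
Q(16): 16−8=8 → I
J(9): 9−8=1 → B
Y(24): 24−8=16 → Q
M(12): 12−8=4 → E
T(19): 19−8=11 → L
D(3): 3−8=-5≡21 → V
Q(16): 16−8=8 → I
H(7): 7−8=-1≡25 → Z
Q(16): 16−8=8 → I

ALCIBQELVIZI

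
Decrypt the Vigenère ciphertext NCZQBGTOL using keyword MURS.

Repeat the key across the ciphertext: MURSMURSM
N(13)−M(12): 1 → B
C(2)−U(20): -18≡8 → I
Z(25)−R(17): 8 → I
Q(16)−S(18): -2≡24 → Y
B(1)−M(12): -11≡15 → P
G(6)−U(20): -14≡12 → M
T(19)−R(17): 2 → C
O(14)−S(18): -4≡22 → W
L(11)−M(12): -1≡25 → Z

BIIYPMCWZ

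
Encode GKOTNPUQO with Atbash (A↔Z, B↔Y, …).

TPLGMKFJL

G(6) → T(19)
K(10) → P(15)
O(14) → L(11)
T(19) → G(6)
N(13) → M(12)
P(15) → K(10)
U(20) → F(5)
Q(16) → J(9)
O(14) → L(11)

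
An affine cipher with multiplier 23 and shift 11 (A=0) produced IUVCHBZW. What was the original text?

The inverse of 23 mod 26 is 17, since 23·17=391≡1. Apply D(y)=17·(y−11) mod 26:
I(8): 17·(8−11)=-51≡1 → B
U(20): 17·(20−11)=153≡23 → X
V(21): 17·(21−11)=170≡14 → O
C(2): 17·(2−11)=-153≡3 → D
H(7): 17·(7−11)=-68≡10 → K
B(1): 17·(1−11)=-170≡12 → M
Z(25): 17·(25−11)=238≡4 → E
W(22): 17·(22−11)=187≡5 → F

BXODKMEF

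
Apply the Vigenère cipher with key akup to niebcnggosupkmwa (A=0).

nsyqcxavocoekwqp

Repeat the key across the message: akupakupakupakup
n(13)+a(0): 13 → n
i(8)+k(10): 18 → s
e(4)+u(20): 24 → y
b(1)+p(15): 16 → q
c(2)+a(0): 2 → c
n(13)+k(10): 23 → x
g(6)+u(20): 26≡0 → a
g(6)+p(15): 21 → v
o(14)+a(0): 14 → o
s(18)+k(10): 28≡2 → c
u(20)+u(20): 40≡14 → o
p(15)+p(15): 30≡4 → e
k(10)+a(0): 10 → k
m(12)+k(10): 22 → w
w(22)+u(20): 42≡16 → q
a(0)+p(15): 15 → p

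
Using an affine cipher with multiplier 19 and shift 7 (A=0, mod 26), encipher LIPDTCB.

IDGMETA

L(11): 19·11+7=216≡8 → I
I(8): 19·8+7=159≡3 → D
P(15): 19·15+7=292≡6 → G
D(3): 19·3+7=64≡12 → M
T(19): 19·19+7=368≡4 → E
C(2): 19·2+7=45≡19 → T
B(1): 19·1+7=26≡0 → A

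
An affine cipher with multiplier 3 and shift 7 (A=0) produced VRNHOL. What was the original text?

WMCALK

The inverse of 3 mod 26 is 9, since 3·9=27≡1. Apply D(y)=9·(y−7) mod 26:
V(21): 9·(21−7)=126≡22 → W
R(17): 9·(17−7)=90≡12 → M
N(13): 9·(13−7)=54≡2 → C
H(7): 9·(7−7)=0 → A
O(14): 9·(14−7)=63≡11 → L
L(11): 9·(11−7)=36≡10 → K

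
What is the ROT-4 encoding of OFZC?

O(14): 14+4=18 → S
F(5): 5+4=9 → J
Z(25): 25+4=29≡3 → D
C(2): 2+4=6 → G

SJDG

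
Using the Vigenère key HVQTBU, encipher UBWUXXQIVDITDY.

BWMNYRXDLWJNKT

Repeat the key across the message: HVQTBUHVQTBUHV
U(20)+H(7): 27≡1 → B
B(1)+V(21): 22 → W
W(22)+Q(16): 38≡12 → M
U(20)+T(19): 39≡13 → N
X(23)+B(1): 24 → Y
X(23)+U(20): 43≡17 → R
Q(16)+H(7): 23 → X
I(8)+V(21): 29≡3 → D
V(21)+Q(16): 37≡11 → L
D(3)+T(19): 22 → W
I(8)+B(1): 9 → J
T(19)+U(20): 39≡13 → N
D(3)+H(7): 10 → K
Y(24)+V(21): 45≡19 → T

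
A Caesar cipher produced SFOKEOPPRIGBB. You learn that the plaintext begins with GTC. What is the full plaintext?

From the crib: S(18)−G(6)=12, so the shift is 12.
Subtract 12 from each ciphertext letter:
S(18): 18−12=6 → G
F(5): 5−12=-7≡19 → T
O(14): 14−12=2 → C
K(10): 10−12=-2≡24 → Y
E(4): 4−12=-8≡18 → S
O(14): 14−12=2 → C
P(15): 15−12=3 → D
P(15): 15−12=3 → D
R(17): 17−12=5 → F
I(8): 8−12=-4≡22 → W
G(6): 6−12=-6≡20 → U
B(1): 1−12=-11≡15 → P
B(1): 1−12=-11≡15 → P

GTCYSCDDFWUPP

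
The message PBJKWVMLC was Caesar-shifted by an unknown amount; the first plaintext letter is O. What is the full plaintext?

From the crib: P(15)−O(14)=1, so the shift is 1.
Subtract 1 from each ciphertext letter:
P(15): 15−1=14 → O
B(1): 1−1=0 → A
J(9): 9−1=8 → I
K(10): 10−1=9 → J
W(22): 22−1=21 → V
V(21): 21−1=20 → U
M(12): 12−1=11 → L
L(11): 11−1=10 → K
C(2): 2−1=1 → B

OAIJVULKB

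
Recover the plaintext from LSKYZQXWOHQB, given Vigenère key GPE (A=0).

FDGSKMRHKBBX

Repeat the key across the ciphertext: GPEGPEGPEGPE
L(11)−G(6): 5 → F
S(18)−P(15): 3 → D
K(10)−E(4): 6 → G
Y(24)−G(6): 18 → S
Z(25)−P(15): 10 → K
Q(16)−E(4): 12 → M
X(23)−G(6): 17 → R
W(22)−P(15): 7 → H
O(14)−E(4): 10 → K
H(7)−G(6): 1 → B
Q(16)−P(15): 1 → B
B(1)−E(4): -3≡23 → X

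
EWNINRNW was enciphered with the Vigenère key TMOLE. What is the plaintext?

Repeat the key across the ciphertext: TMOLETMO
E(4)−T(19): -15≡11 → L
W(22)−M(12): 10 → K
N(13)−O(14): -1≡25 → Z
I(8)−L(11): -3≡23 → X
N(13)−E(4): 9 → J
R(17)−T(19): -2≡24 → Y
N(13)−M(12): 1 → B
W(22)−O(14): 8 → I

LKZXJYBI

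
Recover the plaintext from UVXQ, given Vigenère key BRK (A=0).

TENP

Repeat the key across the ciphertext: BRKB
U(20)−B(1): 19 → T
V(21)−R(17): 4 → E
X(23)−K(10): 13 → N
Q(16)−B(1): 15 → P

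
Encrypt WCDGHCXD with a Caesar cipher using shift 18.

W(22): 22+18=40≡14 → O
C(2): 2+18=20 → U
D(3): 3+18=21 → V
G(6): 6+18=24 → Y
H(7): 7+18=25 → Z
C(2): 2+18=20 → U
X(23): 23+18=41≡15 → P
D(3): 3+18=21 → V

OUVYZUPV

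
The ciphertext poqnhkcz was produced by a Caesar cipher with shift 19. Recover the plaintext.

wvxuorjg

p(15): 15−19=-4≡22 → w
o(14): 14−19=-5≡21 → v
q(16): 16−19=-3≡23 → x
n(13): 13−19=-6≡20 → u
h(7): 7−19=-12≡14 → o
k(10): 10−19=-9≡17 → r
c(2): 2−19=-17≡9 → j
z(25): 25−19=6 → g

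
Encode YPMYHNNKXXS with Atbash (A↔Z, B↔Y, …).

Y(24) → B(1)
P(15) → K(10)
M(12) → N(13)
Y(24) → B(1)
H(7) → S(18)
N(13) → M(12)
N(13) → M(12)
K(10) → P(15)
X(23) → C(2)
X(23) → C(2)
S(18) → H(7)

BKNBSMMPCCH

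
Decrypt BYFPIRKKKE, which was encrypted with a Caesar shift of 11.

QNUEXGZZZT

B(1): 1−11=-10≡16 → Q
Y(24): 24−11=13 → N
F(5): 5−11=-6≡20 → U
P(15): 15−11=4 → E
I(8): 8−11=-3≡23 → X
R(17): 17−11=6 → G
K(10): 10−11=-1≡25 → Z
K(10): 10−11=-1≡25 → Z
K(10): 10−11=-1≡25 → Z
E(4): 4−11=-7≡19 → T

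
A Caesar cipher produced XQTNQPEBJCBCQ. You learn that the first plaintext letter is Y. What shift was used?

25

From the crib: X(23)−Y(24)=-1≡25, so the shift is 25.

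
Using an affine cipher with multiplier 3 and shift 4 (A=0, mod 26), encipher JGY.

FWY

J(9): 3·9+4=31≡5 → F
G(6): 3·6+4=22 → W
Y(24): 3·24+4=76≡24 → Y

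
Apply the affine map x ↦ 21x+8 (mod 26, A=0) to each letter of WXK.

W(22): 21·22+8=470≡2 → C
X(23): 21·23+8=491≡23 → X
K(10): 21·10+8=218≡10 → K

CXK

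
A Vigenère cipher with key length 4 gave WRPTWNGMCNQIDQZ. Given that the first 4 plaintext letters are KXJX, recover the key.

MUGW

Subtract each crib letter from the matching ciphertext letter (mod 26):
W(22)−K(10)=12 → M
R(17)−X(23)=-6≡20 → U
P(15)−J(9)=6 → G
T(19)−X(23)=-4≡22 → W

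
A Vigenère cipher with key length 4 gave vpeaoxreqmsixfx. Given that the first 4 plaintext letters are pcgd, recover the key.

Subtract each crib letter from the matching ciphertext letter (mod 26):
v(21)−p(15)=6 → g
p(15)−c(2)=13 → n
e(4)−g(6)=-2≡24 → y
a(0)−d(3)=-3≡23 → x

gnyx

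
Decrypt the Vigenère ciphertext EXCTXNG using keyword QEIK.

OTUJHJY

Repeat the key across the ciphertext: QEIKQEI
E(4)−Q(16): -12≡14 → O
X(23)−E(4): 19 → T
C(2)−I(8): -6≡20 → U
T(19)−K(10): 9 → J
X(23)−Q(16): 7 → H
N(13)−E(4): 9 → J
G(6)−I(8): -2≡24 → Y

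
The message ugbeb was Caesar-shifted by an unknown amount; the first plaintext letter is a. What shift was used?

From the crib: u(20)−a(0)=20, so the shift is 20.

20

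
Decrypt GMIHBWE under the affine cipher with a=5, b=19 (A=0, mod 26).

The inverse of 5 mod 26 is 21, since 5·21=105≡1. Apply D(y)=21·(y−19) mod 26:
G(6): 21·(6−19)=-273≡13 → N
M(12): 21·(12−19)=-147≡9 → J
I(8): 21·(8−19)=-231≡3 → D
H(7): 21·(7−19)=-252≡8 → I
B(1): 21·(1−19)=-378≡12 → M
W(22): 21·(22−19)=63≡11 → L
E(4): 21·(4−19)=-315≡23 → X

NJDIMLX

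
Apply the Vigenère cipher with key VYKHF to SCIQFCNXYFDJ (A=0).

NASXKXLHFKYH

Repeat the key across the message: VYKHFVYKHFVY
S(18)+V(21): 39≡13 → N
C(2)+Y(24): 26≡0 → A
I(8)+K(10): 18 → S
Q(16)+H(7): 23 → X
F(5)+F(5): 10 → K
C(2)+V(21): 23 → X
N(13)+Y(24): 37≡11 → L
X(23)+K(10): 33≡7 → H
Y(24)+H(7): 31≡5 → F
F(5)+F(5): 10 → K
D(3)+V(21): 24 → Y
J(9)+Y(24): 33≡7 → H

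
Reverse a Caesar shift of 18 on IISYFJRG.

QQAGNRZO

I(8): 8−18=-10≡16 → Q
I(8): 8−18=-10≡16 → Q
S(18): 18−18=0 → A
Y(24): 24−18=6 → G
F(5): 5−18=-13≡13 → N
J(9): 9−18=-9≡17 → R
R(17): 17−18=-1≡25 → Z
G(6): 6−18=-12≡14 → O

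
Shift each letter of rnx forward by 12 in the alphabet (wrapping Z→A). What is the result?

dzj

r(17): 17+12=29≡3 → d
n(13): 13+12=25 → z
x(23): 23+12=35≡9 → j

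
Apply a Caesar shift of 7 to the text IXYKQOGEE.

PEFRXVNLL

I(8): 8+7=15 → P
X(23): 23+7=30≡4 → E
Y(24): 24+7=31≡5 → F
K(10): 10+7=17 → R
Q(16): 16+7=23 → X
O(14): 14+7=21 → V
G(6): 6+7=13 → N
E(4): 4+7=11 → L
E(4): 4+7=11 → L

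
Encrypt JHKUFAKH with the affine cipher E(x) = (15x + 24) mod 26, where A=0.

J(9): 15·9+24=159≡3 → D
H(7): 15·7+24=129≡25 → Z
K(10): 15·10+24=174≡18 → S
U(20): 15·20+24=324≡12 → M
F(5): 15·5+24=99≡21 → V
A(0): 15·0+24=24 → Y
K(10): 15·10+24=174≡18 → S
H(7): 15·7+24=129≡25 → Z

DZSMVYSZ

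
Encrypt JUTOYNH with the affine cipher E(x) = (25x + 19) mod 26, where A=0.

J(9): 25·9+19=244≡10 → K
U(20): 25·20+19=519≡25 → Z
T(19): 25·19+19=494≡0 → A
O(14): 25·14+19=369≡5 → F
Y(24): 25·24+19=619≡21 → V
N(13): 25·13+19=344≡6 → G
H(7): 25·7+19=194≡12 → M

KZAFVGM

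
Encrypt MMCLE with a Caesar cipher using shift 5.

RRHQJ

M(12): 12+5=17 → R
M(12): 12+5=17 → R
C(2): 2+5=7 → H
L(11): 11+5=16 → Q
E(4): 4+5=9 → J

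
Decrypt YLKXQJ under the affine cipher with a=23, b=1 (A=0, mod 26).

The inverse of 23 mod 26 is 17, since 23·17=391≡1. Apply D(y)=17·(y−1) mod 26:
Y(24): 17·(24−1)=391≡1 → B
L(11): 17·(11−1)=170≡14 → O
K(10): 17·(10−1)=153≡23 → X
X(23): 17·(23−1)=374≡10 → K
Q(16): 17·(16−1)=255≡21 → V
J(9): 17·(9−1)=136≡6 → G

BOXKVG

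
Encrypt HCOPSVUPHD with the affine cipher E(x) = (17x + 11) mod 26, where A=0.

H(7): 17·7+11=130≡0 → A
C(2): 17·2+11=45≡19 → T
O(14): 17·14+11=249≡15 → P
P(15): 17·15+11=266≡6 → G
S(18): 17·18+11=317≡5 → F
V(21): 17·21+11=368≡4 → E
U(20): 17·20+11=351≡13 → N
P(15): 17·15+11=266≡6 → G
H(7): 17·7+11=130≡0 → A
D(3): 17·3+11=62≡10 → K

ATPGFENGAK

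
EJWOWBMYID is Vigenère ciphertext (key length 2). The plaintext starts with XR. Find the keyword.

HS

Subtract each crib letter from the matching ciphertext letter (mod 26):
E(4)−X(23)=-19≡7 → H
J(9)−R(17)=-8≡18 → S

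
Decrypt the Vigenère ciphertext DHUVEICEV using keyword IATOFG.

VHBHZCUEC

Repeat the key across the ciphertext: IATOFGIAT
D(3)−I(8): -5≡21 → V
H(7)−A(0): 7 → H
U(20)−T(19): 1 → B
V(21)−O(14): 7 → H
E(4)−F(5): -1≡25 → Z
I(8)−G(6): 2 → C
C(2)−I(8): -6≡20 → U
E(4)−A(0): 4 → E
V(21)−T(19): 2 → C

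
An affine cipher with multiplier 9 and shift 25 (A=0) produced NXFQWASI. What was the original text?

The inverse of 9 mod 26 is 3, since 9·3=27≡1. Apply D(y)=3·(y−25) mod 26:
N(13): 3·(13−25)=-36≡16 → Q
X(23): 3·(23−25)=-6≡20 → U
F(5): 3·(5−25)=-60≡18 → S
Q(16): 3·(16−25)=-27≡25 → Z
W(22): 3·(22−25)=-9≡17 → R
A(0): 3·(0−25)=-75≡3 → D
S(18): 3·(18−25)=-21≡5 → F
I(8): 3·(8−25)=-51≡1 → B

QUSZRDFB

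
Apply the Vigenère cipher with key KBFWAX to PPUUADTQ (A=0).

ZQZQAADR

Repeat the key across the message: KBFWAXKB
P(15)+K(10): 25 → Z
P(15)+B(1): 16 → Q
U(20)+F(5): 25 → Z
U(20)+W(22): 42≡16 → Q
A(0)+A(0): 0 → A
D(3)+X(23): 26≡0 → A
T(19)+K(10): 29≡3 → D
Q(16)+B(1): 17 → R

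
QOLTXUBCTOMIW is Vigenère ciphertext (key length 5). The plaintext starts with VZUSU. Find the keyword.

Subtract each crib letter from the matching ciphertext letter (mod 26):
Q(16)−V(21)=-5≡21 → V
O(14)−Z(25)=-11≡15 → P
L(11)−U(20)=-9≡17 → R
T(19)−S(18)=1 → B
X(23)−U(20)=3 → D

VPRBD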